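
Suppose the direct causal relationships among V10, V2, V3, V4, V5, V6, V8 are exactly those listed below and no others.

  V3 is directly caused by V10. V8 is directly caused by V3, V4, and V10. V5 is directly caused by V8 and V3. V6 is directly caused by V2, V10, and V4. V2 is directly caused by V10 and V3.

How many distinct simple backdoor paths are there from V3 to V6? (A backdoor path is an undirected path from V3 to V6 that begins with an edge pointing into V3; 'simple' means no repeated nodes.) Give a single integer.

3

A backdoor path from V3 to V6 is any simple undirected path whose first edge points into V3 (i.e. leaves V3 via a parent).
Parents of V3: {V10}.
Enumerating:
  P1: V3 <- V10 -> V2 -> V6
  P2: V3 <- V10 -> V8 <- V4 -> V6
  P3: V3 <- V10 -> V6
That exhausts the simple backdoor paths. Count: 3.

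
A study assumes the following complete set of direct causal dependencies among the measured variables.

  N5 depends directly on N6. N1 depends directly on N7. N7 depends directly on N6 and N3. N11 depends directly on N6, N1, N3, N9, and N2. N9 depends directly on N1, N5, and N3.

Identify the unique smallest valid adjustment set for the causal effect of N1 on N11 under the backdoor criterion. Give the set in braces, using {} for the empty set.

{N7}

Variables eligible for adjustment (non-descendants of N1, excluding N1 and N11): {N2, N3, N5, N6, N7}.
Backdoor paths from N1 to N11:
  P1: N1 <- N7 <- N6 -> N5 -> N9 <- N3 -> N11
  P2: N1 <- N7 <- N6 -> N5 -> N9 -> N11
  P3: N1 <- N7 <- N6 -> N11
  P4: N1 <- N7 <- N3 -> N9 <- N5 <- N6 -> N11
  P5: N1 <- N7 <- N3 -> N9 -> N11
  P6: N1 <- N7 <- N3 -> N11
The empty set is not sufficient: P2 (N1 <- N7 <- N6 -> N5 -> N9 -> N11) has no collider blocking it and no conditioned non-collider, so it is open.
Try {N7}:
  P1: blocked at chain node N7 ∈ conditioning set.
  P2: blocked at chain node N7 ∈ conditioning set.
  P3: blocked at chain node N7 ∈ conditioning set.
  P4: blocked at chain node N7 ∈ conditioning set.
  P5: blocked at chain node N7 ∈ conditioning set.
  P6: blocked at chain node N7 ∈ conditioning set.
{N7} contains no descendant of N1 and blocks every backdoor path.
No other singleton works — e.g. {N6} leaves P5 open — so {N7} is the unique smallest valid adjustment set.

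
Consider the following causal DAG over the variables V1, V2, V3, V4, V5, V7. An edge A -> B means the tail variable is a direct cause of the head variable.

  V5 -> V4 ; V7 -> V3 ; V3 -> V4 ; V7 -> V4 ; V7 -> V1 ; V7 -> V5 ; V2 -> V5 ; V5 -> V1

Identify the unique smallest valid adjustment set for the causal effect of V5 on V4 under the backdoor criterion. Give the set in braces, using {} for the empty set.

{V7}

Variables eligible for adjustment (non-descendants of V5, excluding V5 and V4): {V2, V3, V7}.
Backdoor paths from V5 to V4:
  P1: V5 <- V7 -> V3 -> V4
  P2: V5 <- V7 -> V4
The empty set is not sufficient: P1 (V5 <- V7 -> V3 -> V4) has no collider blocking it and no conditioned non-collider, so it is open.
Try {V7}:
  P1: blocked at fork node V7 ∈ conditioning set.
  P2: blocked at fork node V7 ∈ conditioning set.
{V7} contains no descendant of V5 and blocks every backdoor path.
No other singleton works — e.g. {V3} leaves P2 open — so {V7} is the unique smallest valid adjustment set.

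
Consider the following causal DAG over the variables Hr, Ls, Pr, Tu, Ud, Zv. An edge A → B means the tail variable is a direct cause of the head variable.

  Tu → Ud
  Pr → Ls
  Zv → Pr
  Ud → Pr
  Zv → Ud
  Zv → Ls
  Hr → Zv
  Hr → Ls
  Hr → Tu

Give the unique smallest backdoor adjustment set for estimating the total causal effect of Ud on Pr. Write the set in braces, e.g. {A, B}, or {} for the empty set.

Variables eligible for adjustment (non-descendants of Ud, excluding Ud and Pr): {Hr, Tu, Zv}.
Backdoor paths from Ud to Pr:
  P1: Ud <- Tu <- Hr -> Zv -> Pr
  P2: Ud <- Tu <- Hr -> Zv -> Ls <- Pr
  P3: Ud <- Tu <- Hr -> Ls <- Zv -> Pr
  P4: Ud <- Tu <- Hr -> Ls <- Pr
  P5: Ud <- Zv <- Hr -> Ls <- Pr
  P6: Ud <- Zv -> Pr
  P7: Ud <- Zv -> Ls <- Pr
The empty set is not sufficient: P1 (Ud <- Tu <- Hr -> Zv -> Pr) has no collider blocking it and no conditioned non-collider, so it is open.
Try {Zv}:
  P1: blocked at chain node Zv ∈ conditioning set.
  P2: blocked at chain node Zv ∈ conditioning set.
  P3: blocked at collider Ls (neither it nor any descendant is in the conditioning set).
  P4: blocked at collider Ls (neither it nor any descendant is in the conditioning set).
  P5: blocked at chain node Zv ∈ conditioning set.
  P6: blocked at fork node Zv ∈ conditioning set.
  P7: blocked at fork node Zv ∈ conditioning set.
{Zv} contains no descendant of Ud and blocks every backdoor path.
No other singleton works — e.g. {Hr} leaves P6 open — so {Zv} is the unique smallest valid adjustment set.

{Zv}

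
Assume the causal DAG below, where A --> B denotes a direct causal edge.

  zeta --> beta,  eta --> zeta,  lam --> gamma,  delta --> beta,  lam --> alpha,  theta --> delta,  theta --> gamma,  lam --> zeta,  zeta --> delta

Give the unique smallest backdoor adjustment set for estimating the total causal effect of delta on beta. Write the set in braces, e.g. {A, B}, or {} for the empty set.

{zeta}

Variables eligible for adjustment (non-descendants of delta, excluding delta and beta): {alpha, eta, gamma, lam, theta, zeta}.
Backdoor paths from delta to beta:
  P1: delta <- zeta -> beta
  P2: delta <- theta -> gamma <- lam -> zeta -> beta
The empty set is not sufficient: P1 (delta <- zeta -> beta) has no collider blocking it and no conditioned non-collider, so it is open.
Try {zeta}:
  P1: blocked at fork node zeta ∈ conditioning set.
  P2: blocked at collider gamma (neither it nor any descendant is in the conditioning set).
{zeta} contains no descendant of delta and blocks every backdoor path.
No other singleton works — e.g. {lam} leaves P1 open — so {zeta} is the unique smallest valid adjustment set.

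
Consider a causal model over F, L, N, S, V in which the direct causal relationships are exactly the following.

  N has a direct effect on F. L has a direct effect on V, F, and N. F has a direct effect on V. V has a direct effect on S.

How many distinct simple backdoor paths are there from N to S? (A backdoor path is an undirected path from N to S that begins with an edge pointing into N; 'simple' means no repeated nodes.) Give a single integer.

2

A backdoor path from N to S is any simple undirected path whose first edge points into N (i.e. leaves N via a parent).
Parents of N: {L}.
Enumerating:
  P1: N <- L -> F -> V -> S
  P2: N <- L -> V -> S
That exhausts the simple backdoor paths. Count: 2.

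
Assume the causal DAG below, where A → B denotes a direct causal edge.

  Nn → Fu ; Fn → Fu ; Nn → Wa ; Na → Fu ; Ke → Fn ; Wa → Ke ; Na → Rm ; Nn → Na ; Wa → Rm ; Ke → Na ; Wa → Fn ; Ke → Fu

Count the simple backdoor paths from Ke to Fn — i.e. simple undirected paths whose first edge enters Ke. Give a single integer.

A backdoor path from Ke to Fn is any simple undirected path whose first edge points into Ke (i.e. leaves Ke via a parent).
Parents of Ke: {Wa}.
Enumerating:
  P1: Ke <- Wa <- Nn -> Na -> Fu <- Fn
  P2: Ke <- Wa <- Nn -> Fu <- Fn
  P3: Ke <- Wa -> Rm <- Na <- Nn -> Fu <- Fn
  P4: Ke <- Wa -> Rm <- Na -> Fu <- Fn
  P5: Ke <- Wa -> Fn
That exhausts the simple backdoor paths. Count: 5.

5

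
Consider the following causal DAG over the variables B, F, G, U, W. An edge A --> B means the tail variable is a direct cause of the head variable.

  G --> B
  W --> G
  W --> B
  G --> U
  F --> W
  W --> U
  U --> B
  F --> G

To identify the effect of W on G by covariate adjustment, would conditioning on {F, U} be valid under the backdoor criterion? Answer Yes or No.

No

Backdoor paths from W to G (paths whose first edge points into W):
  P1: W <- F -> G
Condition 1 (no descendant of W in the set): FAILS — U is a descendant of W.
Condition 2 (every backdoor path blocked by {F, U}):
  P1: blocked at fork node F ∈ conditioning set.
{F, U} does not satisfy the backdoor criterion.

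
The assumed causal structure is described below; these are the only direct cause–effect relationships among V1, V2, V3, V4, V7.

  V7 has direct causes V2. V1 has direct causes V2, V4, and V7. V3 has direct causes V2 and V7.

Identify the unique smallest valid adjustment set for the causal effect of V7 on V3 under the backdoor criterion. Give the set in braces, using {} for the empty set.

Variables eligible for adjustment (non-descendants of V7, excluding V7 and V3): {V2, V4}.
Backdoor paths from V7 to V3:
  P1: V7 <- V2 -> V3
The empty set is not sufficient: P1 (V7 <- V2 -> V3) has no collider blocking it and no conditioned non-collider, so it is open.
Try {V2}:
  P1: blocked at fork node V2 ∈ conditioning set.
{V2} contains no descendant of V7 and blocks every backdoor path.
No other singleton works — e.g. {V4} leaves P1 open — so {V2} is the unique smallest valid adjustment set.

{V2}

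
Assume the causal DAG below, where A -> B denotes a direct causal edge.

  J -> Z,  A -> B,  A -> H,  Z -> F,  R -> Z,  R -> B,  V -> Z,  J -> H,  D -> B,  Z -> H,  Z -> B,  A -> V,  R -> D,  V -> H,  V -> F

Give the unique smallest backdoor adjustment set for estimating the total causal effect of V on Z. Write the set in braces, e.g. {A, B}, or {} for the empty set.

{}

Variables eligible for adjustment (non-descendants of V, excluding V and Z): {A, D, J, R}.
Backdoor paths from V to Z:
  P1: V <- A -> H <- J -> Z
  P2: V <- A -> H <- Z
  P3: V <- A -> B <- R -> Z
  P4: V <- A -> B <- D <- R -> Z
  P5: V <- A -> B <- Z
Each backdoor path contains an unconditioned collider, so every path is already blocked with the empty conditioning set:
  P1: blocked at collider H (neither it nor any descendant is in the conditioning set).
  P2: blocked at collider H (neither it nor any descendant is in the conditioning set).
  P3: blocked at collider B (neither it nor any descendant is in the conditioning set).
  P4: blocked at collider B (neither it nor any descendant is in the conditioning set).
  P5: blocked at collider B (neither it nor any descendant is in the conditioning set).
The empty set is therefore the unique smallest valid set.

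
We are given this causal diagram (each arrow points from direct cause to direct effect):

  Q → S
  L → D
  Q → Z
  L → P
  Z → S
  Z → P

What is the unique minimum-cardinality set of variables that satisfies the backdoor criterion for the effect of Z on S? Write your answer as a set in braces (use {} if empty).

{Q}

Variables eligible for adjustment (non-descendants of Z, excluding Z and S): {D, L, Q}.
Backdoor paths from Z to S:
  P1: Z <- Q -> S
The empty set is not sufficient: P1 (Z <- Q -> S) has no collider blocking it and no conditioned non-collider, so it is open.
Try {Q}:
  P1: blocked at fork node Q ∈ conditioning set.
{Q} contains no descendant of Z and blocks every backdoor path.
No other singleton works — e.g. {L} leaves P1 open — so {Q} is the unique smallest valid adjustment set.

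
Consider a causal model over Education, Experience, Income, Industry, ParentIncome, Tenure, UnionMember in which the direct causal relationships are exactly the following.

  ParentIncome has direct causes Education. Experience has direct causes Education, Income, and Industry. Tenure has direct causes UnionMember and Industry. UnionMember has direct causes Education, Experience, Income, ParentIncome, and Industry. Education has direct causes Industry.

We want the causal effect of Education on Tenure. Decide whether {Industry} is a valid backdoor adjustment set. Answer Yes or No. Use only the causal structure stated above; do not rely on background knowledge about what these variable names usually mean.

Yes

Backdoor paths from Education to Tenure (paths whose first edge points into Education):
  P1: Education <- Industry -> Experience <- Income -> UnionMember -> Tenure
  P2: Education <- Industry -> Experience -> UnionMember -> Tenure
  P3: Education <- Industry -> UnionMember -> Tenure
  P4: Education <- Industry -> Tenure
Condition 1 (no descendant of Education in the set): holds — descendants of Education are {Experience, ParentIncome, Tenure, UnionMember}; none are in {Industry}.
Condition 2 (every backdoor path blocked by {Industry}):
  P1: blocked at fork node Industry ∈ conditioning set.
  P2: blocked at fork node Industry ∈ conditioning set.
  P3: blocked at fork node Industry ∈ conditioning set.
  P4: blocked at fork node Industry ∈ conditioning set.
{Industry} satisfies the backdoor criterion.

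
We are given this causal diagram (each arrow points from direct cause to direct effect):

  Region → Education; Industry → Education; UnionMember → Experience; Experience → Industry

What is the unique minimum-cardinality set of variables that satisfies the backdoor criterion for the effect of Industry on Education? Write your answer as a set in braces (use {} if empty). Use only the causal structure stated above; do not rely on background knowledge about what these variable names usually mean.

Variables eligible for adjustment (non-descendants of Industry, excluding Industry and Education): {Experience, Region, UnionMember}.
Backdoor paths from Industry to Education:
  (none)
With no backdoor paths the empty set already satisfies the criterion, and it is trivially minimal.

{}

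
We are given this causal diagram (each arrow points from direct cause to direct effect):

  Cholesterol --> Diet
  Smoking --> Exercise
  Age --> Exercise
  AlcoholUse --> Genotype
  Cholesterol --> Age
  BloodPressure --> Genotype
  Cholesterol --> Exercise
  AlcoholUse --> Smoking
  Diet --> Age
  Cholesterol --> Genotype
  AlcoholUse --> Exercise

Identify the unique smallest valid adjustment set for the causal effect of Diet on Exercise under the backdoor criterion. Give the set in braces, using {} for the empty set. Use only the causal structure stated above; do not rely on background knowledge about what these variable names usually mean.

{Cholesterol}

Variables eligible for adjustment (non-descendants of Diet, excluding Diet and Exercise): {AlcoholUse, BloodPressure, Cholesterol, Genotype, Smoking}.
Backdoor paths from Diet to Exercise:
  P1: Diet <- Cholesterol -> Genotype <- AlcoholUse -> Smoking -> Exercise
  P2: Diet <- Cholesterol -> Genotype <- AlcoholUse -> Exercise
  P3: Diet <- Cholesterol -> Age -> Exercise
  P4: Diet <- Cholesterol -> Exercise
The empty set is not sufficient: P3 (Diet <- Cholesterol -> Age -> Exercise) has no collider blocking it and no conditioned non-collider, so it is open.
Try {Cholesterol}:
  P1: blocked at fork node Cholesterol ∈ conditioning set.
  P2: blocked at fork node Cholesterol ∈ conditioning set.
  P3: blocked at fork node Cholesterol ∈ conditioning set.
  P4: blocked at fork node Cholesterol ∈ conditioning set.
{Cholesterol} contains no descendant of Diet and blocks every backdoor path.
No other singleton works — e.g. {AlcoholUse} leaves P3 open — so {Cholesterol} is the unique smallest valid adjustment set.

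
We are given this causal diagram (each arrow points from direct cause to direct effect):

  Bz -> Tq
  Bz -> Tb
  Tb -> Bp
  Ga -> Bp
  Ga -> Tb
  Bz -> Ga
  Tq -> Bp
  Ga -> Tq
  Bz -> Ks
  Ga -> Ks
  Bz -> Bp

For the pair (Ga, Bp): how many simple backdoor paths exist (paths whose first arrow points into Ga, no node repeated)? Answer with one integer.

A backdoor path from Ga to Bp is any simple undirected path whose first edge points into Ga (i.e. leaves Ga via a parent).
Parents of Ga: {Bz}.
Enumerating:
  P1: Ga <- Bz -> Tb -> Bp
  P2: Ga <- Bz -> Tq -> Bp
  P3: Ga <- Bz -> Bp
That exhausts the simple backdoor paths. Count: 3.

3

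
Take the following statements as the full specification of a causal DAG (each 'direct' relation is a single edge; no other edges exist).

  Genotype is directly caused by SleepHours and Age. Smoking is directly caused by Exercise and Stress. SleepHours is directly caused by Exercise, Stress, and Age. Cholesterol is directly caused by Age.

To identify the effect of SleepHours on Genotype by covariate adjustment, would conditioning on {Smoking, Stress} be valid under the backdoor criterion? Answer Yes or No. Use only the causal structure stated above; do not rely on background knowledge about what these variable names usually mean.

Backdoor paths from SleepHours to Genotype (paths whose first edge points into SleepHours):
  P1: SleepHours <- Age -> Genotype
Condition 1 (no descendant of SleepHours in the set): holds — descendants of SleepHours are {Genotype}; none are in {Smoking, Stress}.
Condition 2 (every backdoor path blocked by {Smoking, Stress}):
  P1: open — no interior node is in the conditioning set.
{Smoking, Stress} does not satisfy the backdoor criterion.

No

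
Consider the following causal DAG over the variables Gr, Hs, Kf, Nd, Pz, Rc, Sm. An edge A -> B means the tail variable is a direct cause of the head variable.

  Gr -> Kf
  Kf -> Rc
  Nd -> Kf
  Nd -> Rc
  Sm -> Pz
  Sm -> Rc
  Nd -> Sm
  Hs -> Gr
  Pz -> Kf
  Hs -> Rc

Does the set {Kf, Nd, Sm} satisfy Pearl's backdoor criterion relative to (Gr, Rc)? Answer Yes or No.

Backdoor paths from Gr to Rc (paths whose first edge points into Gr):
  P1: Gr <- Hs -> Rc
Condition 1 (no descendant of Gr in the set): FAILS — Kf is a descendant of Gr.
Condition 2 (every backdoor path blocked by {Kf, Nd, Sm}):
  P1: open — no interior node is in the conditioning set.
{Kf, Nd, Sm} does not satisfy the backdoor criterion.

No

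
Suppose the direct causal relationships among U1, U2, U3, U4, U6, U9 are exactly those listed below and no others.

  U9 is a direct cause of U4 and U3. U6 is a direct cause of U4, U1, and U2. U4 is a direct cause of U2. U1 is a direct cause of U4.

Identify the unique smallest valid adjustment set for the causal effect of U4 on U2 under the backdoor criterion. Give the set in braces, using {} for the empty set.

{U6}

Variables eligible for adjustment (non-descendants of U4, excluding U4 and U2): {U1, U3, U6, U9}.
Backdoor paths from U4 to U2:
  P1: U4 <- U6 -> U2
  P2: U4 <- U1 <- U6 -> U2
The empty set is not sufficient: P1 (U4 <- U6 -> U2) has no collider blocking it and no conditioned non-collider, so it is open.
Try {U6}:
  P1: blocked at fork node U6 ∈ conditioning set.
  P2: blocked at fork node U6 ∈ conditioning set.
{U6} contains no descendant of U4 and blocks every backdoor path.
No other singleton works — e.g. {U9} leaves P1 open — so {U6} is the unique smallest valid adjustment set.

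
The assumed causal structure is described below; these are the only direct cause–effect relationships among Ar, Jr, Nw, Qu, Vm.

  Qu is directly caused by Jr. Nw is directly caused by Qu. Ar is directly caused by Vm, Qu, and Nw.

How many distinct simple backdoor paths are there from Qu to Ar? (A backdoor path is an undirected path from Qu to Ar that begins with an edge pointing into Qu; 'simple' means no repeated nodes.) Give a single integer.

0

A backdoor path from Qu to Ar is any simple undirected path whose first edge points into Qu (i.e. leaves Qu via a parent).
Parents of Qu: {Jr}.
No simple path from any parent of Qu reaches Ar without revisiting Qu, so there are no backdoor paths.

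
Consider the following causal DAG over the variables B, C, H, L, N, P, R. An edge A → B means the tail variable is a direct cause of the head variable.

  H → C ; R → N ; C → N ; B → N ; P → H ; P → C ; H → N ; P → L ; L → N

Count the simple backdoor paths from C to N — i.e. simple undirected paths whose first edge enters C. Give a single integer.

4

A backdoor path from C to N is any simple undirected path whose first edge points into C (i.e. leaves C via a parent).
Parents of C: {H, P}.
Enumerating:
  P1: C <- P -> H -> N
  P2: C <- P -> L -> N
  P3: C <- H <- P -> L -> N
  P4: C <- H -> N
That exhausts the simple backdoor paths. Count: 4.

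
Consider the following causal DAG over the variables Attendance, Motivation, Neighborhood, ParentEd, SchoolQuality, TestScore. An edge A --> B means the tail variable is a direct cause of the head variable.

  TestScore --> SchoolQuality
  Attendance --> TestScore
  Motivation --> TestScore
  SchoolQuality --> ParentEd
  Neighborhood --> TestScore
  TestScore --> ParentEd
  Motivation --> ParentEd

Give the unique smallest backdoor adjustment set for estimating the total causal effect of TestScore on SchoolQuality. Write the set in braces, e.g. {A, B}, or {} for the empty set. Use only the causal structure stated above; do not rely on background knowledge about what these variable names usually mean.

Variables eligible for adjustment (non-descendants of TestScore, excluding TestScore and SchoolQuality): {Attendance, Motivation, Neighborhood}.
Backdoor paths from TestScore to SchoolQuality:
  P1: TestScore <- Motivation -> ParentEd <- SchoolQuality
Each backdoor path contains an unconditioned collider, so every path is already blocked with the empty conditioning set:
  P1: blocked at collider ParentEd (neither it nor any descendant is in the conditioning set).
The empty set is therefore the unique smallest valid set.

{}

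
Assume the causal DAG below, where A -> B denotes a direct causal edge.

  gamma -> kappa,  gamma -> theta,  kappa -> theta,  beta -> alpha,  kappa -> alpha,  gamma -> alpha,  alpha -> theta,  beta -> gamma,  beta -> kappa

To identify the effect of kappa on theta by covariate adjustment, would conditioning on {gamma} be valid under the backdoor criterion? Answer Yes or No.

Backdoor paths from kappa to theta (paths whose first edge points into kappa):
  P1: kappa <- beta -> gamma -> alpha -> theta
  P2: kappa <- beta -> gamma -> theta
  P3: kappa <- beta -> alpha <- gamma -> theta
  P4: kappa <- beta -> alpha -> theta
  P5: kappa <- gamma <- beta -> alpha -> theta
  P6: kappa <- gamma -> alpha -> theta
  P7: kappa <- gamma -> theta
Condition 1 (no descendant of kappa in the set): holds — descendants of kappa are {alpha, theta}; none are in {gamma}.
Condition 2 (every backdoor path blocked by {gamma}):
  P1: blocked at chain node gamma ∈ conditioning set.
  P2: blocked at chain node gamma ∈ conditioning set.
  P3: blocked at collider alpha (neither it nor any descendant is in the conditioning set).
  P4: open — no interior node is in the conditioning set.
  P5: blocked at chain node gamma ∈ conditioning set.
  P6: blocked at fork node gamma ∈ conditioning set.
  P7: blocked at fork node gamma ∈ conditioning set.
{gamma} does not satisfy the backdoor criterion.

No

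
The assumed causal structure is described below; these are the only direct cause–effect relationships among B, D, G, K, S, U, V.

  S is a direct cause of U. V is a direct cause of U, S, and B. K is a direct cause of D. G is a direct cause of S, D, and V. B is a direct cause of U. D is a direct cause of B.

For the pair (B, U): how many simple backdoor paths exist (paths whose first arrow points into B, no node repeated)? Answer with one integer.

A backdoor path from B to U is any simple undirected path whose first edge points into B (i.e. leaves B via a parent).
Parents of B: {D, V}.
Enumerating:
  P1: B <- D <- G -> V -> S -> U
  P2: B <- D <- G -> V -> U
  P3: B <- D <- G -> S <- V -> U
  P4: B <- D <- G -> S -> U
  P5: B <- V <- G -> S -> U
  P6: B <- V -> S -> U
  P7: B <- V -> U
That exhausts the simple backdoor paths. Count: 7.

7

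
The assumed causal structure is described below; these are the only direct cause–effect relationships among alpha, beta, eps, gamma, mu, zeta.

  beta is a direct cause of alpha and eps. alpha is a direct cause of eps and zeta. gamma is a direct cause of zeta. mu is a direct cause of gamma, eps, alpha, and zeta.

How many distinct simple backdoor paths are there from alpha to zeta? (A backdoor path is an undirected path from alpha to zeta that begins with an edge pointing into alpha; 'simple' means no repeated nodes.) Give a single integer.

4

A backdoor path from alpha to zeta is any simple undirected path whose first edge points into alpha (i.e. leaves alpha via a parent).
Parents of alpha: {beta, mu}.
Enumerating:
  P1: alpha <- beta -> eps <- mu -> gamma -> zeta
  P2: alpha <- beta -> eps <- mu -> zeta
  P3: alpha <- mu -> gamma -> zeta
  P4: alpha <- mu -> zeta
That exhausts the simple backdoor paths. Count: 4.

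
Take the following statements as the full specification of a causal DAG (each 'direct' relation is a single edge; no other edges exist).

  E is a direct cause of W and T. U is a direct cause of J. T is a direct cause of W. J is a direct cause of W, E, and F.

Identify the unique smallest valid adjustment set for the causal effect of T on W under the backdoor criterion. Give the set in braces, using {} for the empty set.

Variables eligible for adjustment (non-descendants of T, excluding T and W): {E, F, J, U}.
Backdoor paths from T to W:
  P1: T <- E <- J -> W
  P2: T <- E -> W
The empty set is not sufficient: P1 (T <- E <- J -> W) has no collider blocking it and no conditioned non-collider, so it is open.
Try {E}:
  P1: blocked at chain node E ∈ conditioning set.
  P2: blocked at fork node E ∈ conditioning set.
{E} contains no descendant of T and blocks every backdoor path.
No other singleton works — e.g. {U} leaves P1 open — so {E} is the unique smallest valid adjustment set.

{E}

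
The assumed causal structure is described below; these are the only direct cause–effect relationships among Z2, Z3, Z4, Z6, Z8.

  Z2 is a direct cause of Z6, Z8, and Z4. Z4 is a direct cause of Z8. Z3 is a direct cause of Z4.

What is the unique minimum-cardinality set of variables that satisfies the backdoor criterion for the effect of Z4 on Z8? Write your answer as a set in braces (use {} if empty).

{Z2}

Variables eligible for adjustment (non-descendants of Z4, excluding Z4 and Z8): {Z2, Z3, Z6}.
Backdoor paths from Z4 to Z8:
  P1: Z4 <- Z2 -> Z8
The empty set is not sufficient: P1 (Z4 <- Z2 -> Z8) has no collider blocking it and no conditioned non-collider, so it is open.
Try {Z2}:
  P1: blocked at fork node Z2 ∈ conditioning set.
{Z2} contains no descendant of Z4 and blocks every backdoor path.
No other singleton works — e.g. {Z3} leaves P1 open — so {Z2} is the unique smallest valid adjustment set.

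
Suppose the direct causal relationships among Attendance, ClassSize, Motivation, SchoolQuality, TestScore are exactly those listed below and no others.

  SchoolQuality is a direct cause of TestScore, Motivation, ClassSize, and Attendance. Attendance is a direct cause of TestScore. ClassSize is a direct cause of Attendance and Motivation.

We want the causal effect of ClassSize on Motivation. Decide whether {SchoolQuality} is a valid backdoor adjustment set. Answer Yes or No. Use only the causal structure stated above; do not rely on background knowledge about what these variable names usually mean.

Yes

Backdoor paths from ClassSize to Motivation (paths whose first edge points into ClassSize):
  P1: ClassSize <- SchoolQuality -> Motivation
Condition 1 (no descendant of ClassSize in the set): holds — descendants of ClassSize are {Attendance, Motivation, TestScore}; none are in {SchoolQuality}.
Condition 2 (every backdoor path blocked by {SchoolQuality}):
  P1: blocked at fork node SchoolQuality ∈ conditioning set.
{SchoolQuality} satisfies the backdoor criterion.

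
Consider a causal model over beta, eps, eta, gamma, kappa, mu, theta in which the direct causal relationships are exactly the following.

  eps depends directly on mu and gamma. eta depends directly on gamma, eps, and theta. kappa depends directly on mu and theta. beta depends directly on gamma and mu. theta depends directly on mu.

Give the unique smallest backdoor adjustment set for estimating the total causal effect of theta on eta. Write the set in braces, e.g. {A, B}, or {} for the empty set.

{mu}

Variables eligible for adjustment (non-descendants of theta, excluding theta and eta): {beta, eps, gamma, mu}.
Backdoor paths from theta to eta:
  P1: theta <- mu -> beta <- gamma -> eps -> eta
  P2: theta <- mu -> beta <- gamma -> eta
  P3: theta <- mu -> eps <- gamma -> eta
  P4: theta <- mu -> eps -> eta
The empty set is not sufficient: P4 (theta <- mu -> eps -> eta) has no collider blocking it and no conditioned non-collider, so it is open.
Try {mu}:
  P1: blocked at fork node mu ∈ conditioning set.
  P2: blocked at fork node mu ∈ conditioning set.
  P3: blocked at fork node mu ∈ conditioning set.
  P4: blocked at fork node mu ∈ conditioning set.
{mu} contains no descendant of theta and blocks every backdoor path.
No other singleton works — e.g. {gamma} leaves P4 open — so {mu} is the unique smallest valid adjustment set.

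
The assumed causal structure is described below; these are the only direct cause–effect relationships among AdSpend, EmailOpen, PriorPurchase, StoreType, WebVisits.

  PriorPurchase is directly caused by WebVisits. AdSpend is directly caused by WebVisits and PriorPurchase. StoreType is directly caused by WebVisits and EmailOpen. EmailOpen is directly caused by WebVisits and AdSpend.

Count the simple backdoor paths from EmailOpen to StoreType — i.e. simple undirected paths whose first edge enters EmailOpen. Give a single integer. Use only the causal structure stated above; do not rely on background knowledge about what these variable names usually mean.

A backdoor path from EmailOpen to StoreType is any simple undirected path whose first edge points into EmailOpen (i.e. leaves EmailOpen via a parent).
Parents of EmailOpen: {AdSpend, WebVisits}.
Enumerating:
  P1: EmailOpen <- WebVisits -> StoreType
  P2: EmailOpen <- AdSpend <- WebVisits -> StoreType
  P3: EmailOpen <- AdSpend <- PriorPurchase <- WebVisits -> StoreType
That exhausts the simple backdoor paths. Count: 3.

3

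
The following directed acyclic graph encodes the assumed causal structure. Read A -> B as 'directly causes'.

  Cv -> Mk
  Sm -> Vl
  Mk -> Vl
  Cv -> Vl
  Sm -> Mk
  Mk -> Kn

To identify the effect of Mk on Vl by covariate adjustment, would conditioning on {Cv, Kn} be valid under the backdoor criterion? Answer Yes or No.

Backdoor paths from Mk to Vl (paths whose first edge points into Mk):
  P1: Mk <- Cv -> Vl
  P2: Mk <- Sm -> Vl
Condition 1 (no descendant of Mk in the set): FAILS — Kn is a descendant of Mk.
Condition 2 (every backdoor path blocked by {Cv, Kn}):
  P1: blocked at fork node Cv ∈ conditioning set.
  P2: open — no interior node is in the conditioning set.
{Cv, Kn} does not satisfy the backdoor criterion.

No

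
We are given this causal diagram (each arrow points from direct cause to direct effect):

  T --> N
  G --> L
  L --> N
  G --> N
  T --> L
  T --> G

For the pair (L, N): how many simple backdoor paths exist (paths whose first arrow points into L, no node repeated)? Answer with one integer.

4

A backdoor path from L to N is any simple undirected path whose first edge points into L (i.e. leaves L via a parent).
Parents of L: {G, T}.
Enumerating:
  P1: L <- T -> G -> N
  P2: L <- T -> N
  P3: L <- G <- T -> N
  P4: L <- G -> N
That exhausts the simple backdoor paths. Count: 4.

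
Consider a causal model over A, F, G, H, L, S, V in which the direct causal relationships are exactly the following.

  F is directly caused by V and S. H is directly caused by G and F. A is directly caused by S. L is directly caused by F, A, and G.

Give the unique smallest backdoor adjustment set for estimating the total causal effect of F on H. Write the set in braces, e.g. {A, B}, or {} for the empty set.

{}

Variables eligible for adjustment (non-descendants of F, excluding F and H): {A, G, S, V}.
Backdoor paths from F to H:
  P1: F <- S -> A -> L <- G -> H
Each backdoor path contains an unconditioned collider, so every path is already blocked with the empty conditioning set:
  P1: blocked at collider L (neither it nor any descendant is in the conditioning set).
The empty set is therefore the unique smallest valid set.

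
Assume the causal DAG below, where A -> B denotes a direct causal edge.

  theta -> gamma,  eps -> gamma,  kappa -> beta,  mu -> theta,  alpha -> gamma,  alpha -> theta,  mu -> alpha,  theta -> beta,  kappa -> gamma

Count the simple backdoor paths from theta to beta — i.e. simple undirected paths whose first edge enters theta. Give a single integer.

A backdoor path from theta to beta is any simple undirected path whose first edge points into theta (i.e. leaves theta via a parent).
Parents of theta: {alpha, mu}.
Enumerating:
  P1: theta <- mu -> alpha -> gamma <- kappa -> beta
  P2: theta <- alpha -> gamma <- kappa -> beta
That exhausts the simple backdoor paths. Count: 2.

2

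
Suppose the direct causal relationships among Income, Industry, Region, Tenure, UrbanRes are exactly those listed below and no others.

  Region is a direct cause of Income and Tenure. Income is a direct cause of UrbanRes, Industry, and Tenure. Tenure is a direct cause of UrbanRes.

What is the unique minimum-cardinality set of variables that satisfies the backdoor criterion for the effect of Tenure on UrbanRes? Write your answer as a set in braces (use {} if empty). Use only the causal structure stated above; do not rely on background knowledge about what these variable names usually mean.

Variables eligible for adjustment (non-descendants of Tenure, excluding Tenure and UrbanRes): {Income, Industry, Region}.
Backdoor paths from Tenure to UrbanRes:
  P1: Tenure <- Region -> Income -> UrbanRes
  P2: Tenure <- Income -> UrbanRes
The empty set is not sufficient: P1 (Tenure <- Region -> Income -> UrbanRes) has no collider blocking it and no conditioned non-collider, so it is open.
Try {Income}:
  P1: blocked at chain node Income ∈ conditioning set.
  P2: blocked at fork node Income ∈ conditioning set.
{Income} contains no descendant of Tenure and blocks every backdoor path.
No other singleton works — e.g. {Region} leaves P2 open — so {Income} is the unique smallest valid adjustment set.

{Income}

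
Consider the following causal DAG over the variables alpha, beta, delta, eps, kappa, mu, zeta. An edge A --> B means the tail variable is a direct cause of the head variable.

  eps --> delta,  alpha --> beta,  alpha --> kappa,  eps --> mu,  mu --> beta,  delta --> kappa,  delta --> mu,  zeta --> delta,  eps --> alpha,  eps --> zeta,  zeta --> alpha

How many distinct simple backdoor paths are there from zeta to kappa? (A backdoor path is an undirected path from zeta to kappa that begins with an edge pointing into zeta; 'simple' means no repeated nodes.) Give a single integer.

6

A backdoor path from zeta to kappa is any simple undirected path whose first edge points into zeta (i.e. leaves zeta via a parent).
Parents of zeta: {eps}.
Enumerating:
  P1: zeta <- eps -> alpha -> kappa
  P2: zeta <- eps -> alpha -> beta <- mu <- delta -> kappa
  P3: zeta <- eps -> delta -> mu -> beta <- alpha -> kappa
  P4: zeta <- eps -> delta -> kappa
  P5: zeta <- eps -> mu <- delta -> kappa
  P6: zeta <- eps -> mu -> beta <- alpha -> kappa
That exhausts the simple backdoor paths. Count: 6.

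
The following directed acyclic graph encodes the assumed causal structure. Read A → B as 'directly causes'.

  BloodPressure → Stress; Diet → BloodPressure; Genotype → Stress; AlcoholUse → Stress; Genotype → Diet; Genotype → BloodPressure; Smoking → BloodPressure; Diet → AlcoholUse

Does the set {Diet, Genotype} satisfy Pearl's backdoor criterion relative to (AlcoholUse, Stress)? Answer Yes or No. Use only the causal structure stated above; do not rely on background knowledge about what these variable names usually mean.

Yes

Backdoor paths from AlcoholUse to Stress (paths whose first edge points into AlcoholUse):
  P1: AlcoholUse <- Diet <- Genotype -> BloodPressure -> Stress
  P2: AlcoholUse <- Diet <- Genotype -> Stress
  P3: AlcoholUse <- Diet -> BloodPressure <- Genotype -> Stress
  P4: AlcoholUse <- Diet -> BloodPressure -> Stress
Condition 1 (no descendant of AlcoholUse in the set): holds — descendants of AlcoholUse are {Stress}; none are in {Diet, Genotype}.
Condition 2 (every backdoor path blocked by {Diet, Genotype}):
  P1: blocked at chain node Diet ∈ conditioning set.
  P2: blocked at chain node Diet ∈ conditioning set.
  P3: blocked at fork node Diet ∈ conditioning set.
  P4: blocked at fork node Diet ∈ conditioning set.
{Diet, Genotype} satisfies the backdoor criterion.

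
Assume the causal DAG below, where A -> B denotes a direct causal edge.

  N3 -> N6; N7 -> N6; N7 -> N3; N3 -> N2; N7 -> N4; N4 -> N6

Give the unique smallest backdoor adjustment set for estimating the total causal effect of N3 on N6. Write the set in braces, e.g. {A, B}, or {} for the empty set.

{N7}

Variables eligible for adjustment (non-descendants of N3, excluding N3 and N6): {N4, N7}.
Backdoor paths from N3 to N6:
  P1: N3 <- N7 -> N4 -> N6
  P2: N3 <- N7 -> N6
The empty set is not sufficient: P1 (N3 <- N7 -> N4 -> N6) has no collider blocking it and no conditioned non-collider, so it is open.
Try {N7}:
  P1: blocked at fork node N7 ∈ conditioning set.
  P2: blocked at fork node N7 ∈ conditioning set.
{N7} contains no descendant of N3 and blocks every backdoor path.
No other singleton works — e.g. {N4} leaves P2 open — so {N7} is the unique smallest valid adjustment set.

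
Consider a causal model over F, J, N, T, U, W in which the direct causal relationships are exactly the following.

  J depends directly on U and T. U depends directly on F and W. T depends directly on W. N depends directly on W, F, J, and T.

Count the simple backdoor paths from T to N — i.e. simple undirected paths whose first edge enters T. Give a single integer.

3

A backdoor path from T to N is any simple undirected path whose first edge points into T (i.e. leaves T via a parent).
Parents of T: {W}.
Enumerating:
  P1: T <- W -> U <- F -> N
  P2: T <- W -> U -> J -> N
  P3: T <- W -> N
That exhausts the simple backdoor paths. Count: 3.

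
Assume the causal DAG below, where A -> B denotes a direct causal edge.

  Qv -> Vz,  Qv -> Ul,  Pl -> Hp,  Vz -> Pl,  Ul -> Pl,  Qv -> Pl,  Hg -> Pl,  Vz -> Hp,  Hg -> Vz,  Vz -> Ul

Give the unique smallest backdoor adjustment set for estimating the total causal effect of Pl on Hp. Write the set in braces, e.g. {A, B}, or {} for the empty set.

Variables eligible for adjustment (non-descendants of Pl, excluding Pl and Hp): {Hg, Qv, Ul, Vz}.
Backdoor paths from Pl to Hp:
  P1: Pl <- Qv -> Vz -> Hp
  P2: Pl <- Qv -> Ul <- Vz -> Hp
  P3: Pl <- Hg -> Vz -> Hp
  P4: Pl <- Vz -> Hp
  P5: Pl <- Ul <- Qv -> Vz -> Hp
  P6: Pl <- Ul <- Vz -> Hp
The empty set is not sufficient: P1 (Pl <- Qv -> Vz -> Hp) has no collider blocking it and no conditioned non-collider, so it is open.
Try {Vz}:
  P1: blocked at chain node Vz ∈ conditioning set.
  P2: blocked at collider Ul (neither it nor any descendant is in the conditioning set).
  P3: blocked at chain node Vz ∈ conditioning set.
  P4: blocked at fork node Vz ∈ conditioning set.
  P5: blocked at chain node Vz ∈ conditioning set.
  P6: blocked at fork node Vz ∈ conditioning set.
{Vz} contains no descendant of Pl and blocks every backdoor path.
No other singleton works — e.g. {Qv} leaves P3 open — so {Vz} is the unique smallest valid adjustment set.

{Vz}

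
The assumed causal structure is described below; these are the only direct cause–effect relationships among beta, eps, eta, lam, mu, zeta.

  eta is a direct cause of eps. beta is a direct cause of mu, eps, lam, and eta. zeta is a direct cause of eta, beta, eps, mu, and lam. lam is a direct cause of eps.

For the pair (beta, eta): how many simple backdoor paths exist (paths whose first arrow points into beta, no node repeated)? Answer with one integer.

A backdoor path from beta to eta is any simple undirected path whose first edge points into beta (i.e. leaves beta via a parent).
Parents of beta: {zeta}.
Enumerating:
  P1: beta <- zeta -> lam -> eps <- eta
  P2: beta <- zeta -> eta
  P3: beta <- zeta -> eps <- eta
That exhausts the simple backdoor paths. Count: 3.

3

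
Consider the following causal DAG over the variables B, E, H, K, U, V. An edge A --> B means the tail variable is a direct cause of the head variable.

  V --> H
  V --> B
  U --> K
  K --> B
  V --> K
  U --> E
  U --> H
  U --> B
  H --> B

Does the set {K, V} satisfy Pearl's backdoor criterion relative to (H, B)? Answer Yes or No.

No

Backdoor paths from H to B (paths whose first edge points into H):
  P1: H <- U -> K <- V -> B
  P2: H <- U -> K -> B
  P3: H <- U -> B
  P4: H <- V -> K <- U -> B
  P5: H <- V -> K -> B
  P6: H <- V -> B
Condition 1 (no descendant of H in the set): holds — descendants of H are {B}; none are in {K, V}.
Condition 2 (every backdoor path blocked by {K, V}):
  P1: blocked at fork node V ∈ conditioning set.
  P2: blocked at chain node K ∈ conditioning set.
  P3: open — no interior node is in the conditioning set.
  P4: blocked at fork node V ∈ conditioning set.
  P5: blocked at fork node V ∈ conditioning set.
  P6: blocked at fork node V ∈ conditioning set.
{K, V} does not satisfy the backdoor criterion.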